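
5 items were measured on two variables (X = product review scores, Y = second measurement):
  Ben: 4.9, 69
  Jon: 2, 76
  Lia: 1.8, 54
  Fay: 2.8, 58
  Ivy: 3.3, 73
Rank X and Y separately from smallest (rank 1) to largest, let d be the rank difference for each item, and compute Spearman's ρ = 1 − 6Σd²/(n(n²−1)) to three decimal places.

Ranks of variable 1: 5, 2, 1, 3, 4
Ranks of variable 2: 3, 5, 1, 2, 4
d = r₁ − r₂: 2, -3, 0, 1, 0
d²: 4, 9, 0, 1, 0; Σd² = 14
ρ = 1 − 6·14/(5·24) = 1 − 84/120 = 0.300

0.300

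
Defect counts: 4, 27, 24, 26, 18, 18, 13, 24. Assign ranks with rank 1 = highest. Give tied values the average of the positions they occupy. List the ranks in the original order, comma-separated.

Sorted (descending): 27, 26, 24, 24, 18, 18, 13, 4
The 2 values of 24 occupy positions 3–4 → average rank (3+4)/2 = 3.5.
The 2 values of 18 occupy positions 5–6 → average rank (5+6)/2 = 5.5.

8, 1, 3.5, 2, 5.5, 5.5, 7, 3.5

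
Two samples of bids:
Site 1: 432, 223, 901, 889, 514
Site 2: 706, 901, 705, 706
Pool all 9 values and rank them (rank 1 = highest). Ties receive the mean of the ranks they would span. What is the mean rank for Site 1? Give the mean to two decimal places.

5.70

Sorted (descending): 901, 901, 889, 706, 706, 705, 514, 432, 223
The 2 values of 901 occupy positions 1–2 → average rank (1+2)/2 = 1.5.
The 2 values of 706 occupy positions 4–5 → average rank (4+5)/2 = 4.5.
Site 1 values → pooled ranks: 432→8, 223→9, 901→1.5, 889→3, 514→7
Mean rank = (8 + 9 + 1.5 + 3 + 7) / 5 = 5.70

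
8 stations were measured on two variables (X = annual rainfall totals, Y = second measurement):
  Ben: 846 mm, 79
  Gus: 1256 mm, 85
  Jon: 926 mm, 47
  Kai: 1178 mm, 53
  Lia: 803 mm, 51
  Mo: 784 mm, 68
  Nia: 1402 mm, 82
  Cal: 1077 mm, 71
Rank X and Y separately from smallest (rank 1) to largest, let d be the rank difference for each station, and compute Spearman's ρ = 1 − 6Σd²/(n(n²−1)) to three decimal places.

0.548

Ranks of variable 1: 3, 7, 4, 6, 2, 1, 8, 5
Ranks of variable 2: 6, 8, 1, 3, 2, 4, 7, 5
d = r₁ − r₂: -3, -1, 3, 3, 0, -3, 1, 0
d²: 9, 1, 9, 9, 0, 9, 1, 0; Σd² = 38
ρ = 1 − 6·38/(8·63) = 1 − 228/504 = 0.548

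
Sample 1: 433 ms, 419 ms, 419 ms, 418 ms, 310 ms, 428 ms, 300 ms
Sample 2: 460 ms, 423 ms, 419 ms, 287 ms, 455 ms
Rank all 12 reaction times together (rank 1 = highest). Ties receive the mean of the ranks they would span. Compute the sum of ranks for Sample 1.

51

Sorted (descending): 460, 455, 433, 428, 423, 419, 419, 419, 418, 310, 300, 287
The 3 values of 419 occupy positions 6–8 → average rank 7.
Sample 1 values → pooled ranks: 433→3, 419→7, 419→7, 418→9, 310→10, 428→4, 300→11
Rank sum = 3 + 7 + 7 + 9 + 10 + 4 + 11 = 51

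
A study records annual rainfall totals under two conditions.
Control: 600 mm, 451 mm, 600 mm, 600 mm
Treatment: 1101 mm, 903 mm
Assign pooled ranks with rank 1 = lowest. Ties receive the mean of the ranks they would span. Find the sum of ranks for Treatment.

11

Sorted (ascending): 451, 600, 600, 600, 903, 1101
The 3 values of 600 occupy positions 2–4 → average rank 3.
Treatment values → pooled ranks: 1101→6, 903→5
Rank sum = 6 + 5 = 11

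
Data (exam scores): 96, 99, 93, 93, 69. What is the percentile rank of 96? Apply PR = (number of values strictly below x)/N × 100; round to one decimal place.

60.0

N = 5.
Strictly below 96: 3. Equal to 96: 1.
PR = 3/5 × 100 = 60.0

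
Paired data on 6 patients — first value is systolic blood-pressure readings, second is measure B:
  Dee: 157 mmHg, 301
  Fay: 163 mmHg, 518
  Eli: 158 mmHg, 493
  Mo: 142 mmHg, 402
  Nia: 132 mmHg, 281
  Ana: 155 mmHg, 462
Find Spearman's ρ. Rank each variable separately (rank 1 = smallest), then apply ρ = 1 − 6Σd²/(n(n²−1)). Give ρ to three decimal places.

0.829

Ranks of variable 1: 4, 6, 5, 2, 1, 3
Ranks of variable 2: 2, 6, 5, 3, 1, 4
d = r₁ − r₂: 2, 0, 0, -1, 0, -1
d²: 4, 0, 0, 1, 0, 1; Σd² = 6
ρ = 1 − 6·6/(6·35) = 1 − 36/210 = 0.829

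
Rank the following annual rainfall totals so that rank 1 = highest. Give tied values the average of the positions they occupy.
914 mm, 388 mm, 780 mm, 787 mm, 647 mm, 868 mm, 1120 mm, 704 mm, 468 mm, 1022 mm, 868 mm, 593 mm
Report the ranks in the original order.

3, 12, 7, 6, 9, 4.5, 1, 8, 11, 2, 4.5, 10

Sorted (descending): 1120, 1022, 914, 868, 868, 787, 780, 704, 647, 593, 468, 388
The 2 values of 868 occupy positions 4–5 → average rank (4+5)/2 = 4.5.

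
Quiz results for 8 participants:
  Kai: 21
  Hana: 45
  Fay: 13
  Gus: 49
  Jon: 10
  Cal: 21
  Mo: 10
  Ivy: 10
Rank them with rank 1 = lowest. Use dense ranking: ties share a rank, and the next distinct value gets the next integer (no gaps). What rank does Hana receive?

Sorted (ascending): 10, 10, 10, 13, 21, 21, 45, 49
The 3 values of 10 share dense rank 1.
The 2 values of 21 share dense rank 3.
Remaining distinct values take the next consecutive integers.
Hana has value 45 → rank 4.

4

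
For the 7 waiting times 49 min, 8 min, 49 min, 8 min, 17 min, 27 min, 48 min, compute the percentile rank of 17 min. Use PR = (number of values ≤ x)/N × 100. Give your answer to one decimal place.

42.9

N = 7.
Strictly below 17: 2. Equal to 17: 1.
PR = 3/7 × 100 = 42.9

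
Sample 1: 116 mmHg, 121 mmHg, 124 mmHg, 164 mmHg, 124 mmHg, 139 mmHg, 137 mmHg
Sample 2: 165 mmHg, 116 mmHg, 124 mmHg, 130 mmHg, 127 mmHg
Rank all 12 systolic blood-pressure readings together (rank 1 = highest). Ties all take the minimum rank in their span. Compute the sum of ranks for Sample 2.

30

Sorted (descending): 165, 164, 139, 137, 130, 127, 124, 124, 124, 121, 116, 116
The 3 values of 124 occupy positions 7–9 → each gets rank 7.
The 2 values of 116 occupy positions 11–12 → each gets rank 11.
Sample 2 values → pooled ranks: 165→1, 116→11, 124→7, 130→5, 127→6
Rank sum = 1 + 11 + 7 + 5 + 6 = 30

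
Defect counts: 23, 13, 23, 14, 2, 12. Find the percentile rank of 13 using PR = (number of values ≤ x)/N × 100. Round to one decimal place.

N = 6.
Strictly below 13: 2. Equal to 13: 1.
PR = 3/6 × 100 = 50.0

50.0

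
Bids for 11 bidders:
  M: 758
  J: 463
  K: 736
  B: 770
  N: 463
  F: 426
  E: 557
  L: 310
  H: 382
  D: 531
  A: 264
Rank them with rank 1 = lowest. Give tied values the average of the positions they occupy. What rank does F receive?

Sorted (ascending): 264, 310, 382, 426, 463, 463, 531, 557, 736, 758, 770
The 2 values of 463 occupy positions 5–6 → average rank (5+6)/2 = 5.5.
F has value 426 → rank 4.

4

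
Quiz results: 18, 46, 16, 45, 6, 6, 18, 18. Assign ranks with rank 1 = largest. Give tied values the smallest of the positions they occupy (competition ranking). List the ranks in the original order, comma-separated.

3, 1, 6, 2, 7, 7, 3, 3

Sorted (descending): 46, 45, 18, 18, 18, 16, 6, 6
The 3 values of 18 occupy positions 3–5 → each gets rank 3.
The 2 values of 6 occupy positions 7–8 → each gets rank 7.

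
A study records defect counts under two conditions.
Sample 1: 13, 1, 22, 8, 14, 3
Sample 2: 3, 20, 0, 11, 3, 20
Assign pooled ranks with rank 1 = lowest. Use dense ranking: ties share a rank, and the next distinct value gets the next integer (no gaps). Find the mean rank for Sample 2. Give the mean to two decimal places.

Sorted (ascending): 0, 1, 3, 3, 3, 8, 11, 13, 14, 20, 20, 22
The 3 values of 3 share dense rank 3.
The 2 values of 20 share dense rank 8.
Remaining distinct values take the next consecutive integers.
Sample 2 values → pooled ranks: 3→3, 20→8, 0→1, 11→5, 3→3, 20→8
Mean rank = (3 + 8 + 1 + 5 + 3 + 8) / 6 = 4.67

4.67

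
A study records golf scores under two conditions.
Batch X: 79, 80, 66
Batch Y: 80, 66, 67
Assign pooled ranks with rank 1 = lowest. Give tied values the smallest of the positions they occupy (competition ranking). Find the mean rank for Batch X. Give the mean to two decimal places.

Sorted (ascending): 66, 66, 67, 79, 80, 80
The 2 values of 66 occupy positions 1–2 → each gets rank 1.
The 2 values of 80 occupy positions 5–6 → each gets rank 5.
Batch X values → pooled ranks: 79→4, 80→5, 66→1
Mean rank = (4 + 5 + 1) / 3 = 3.33

3.33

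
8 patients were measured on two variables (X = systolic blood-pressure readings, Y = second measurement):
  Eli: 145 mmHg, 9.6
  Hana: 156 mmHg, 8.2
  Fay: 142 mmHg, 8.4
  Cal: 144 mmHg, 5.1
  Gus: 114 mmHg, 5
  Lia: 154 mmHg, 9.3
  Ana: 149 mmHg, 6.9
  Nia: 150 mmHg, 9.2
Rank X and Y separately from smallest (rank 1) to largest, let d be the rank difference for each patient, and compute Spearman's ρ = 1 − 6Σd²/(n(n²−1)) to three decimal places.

Ranks of variable 1: 4, 8, 2, 3, 1, 7, 5, 6
Ranks of variable 2: 8, 4, 5, 2, 1, 7, 3, 6
d = r₁ − r₂: -4, 4, -3, 1, 0, 0, 2, 0
d²: 16, 16, 9, 1, 0, 0, 4, 0; Σd² = 46
ρ = 1 − 6·46/(8·63) = 1 − 276/504 = 0.452

0.452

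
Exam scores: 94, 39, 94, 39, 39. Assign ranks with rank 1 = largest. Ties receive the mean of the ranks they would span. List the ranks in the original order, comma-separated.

1.5, 4, 1.5, 4, 4

Sorted (descending): 94, 94, 39, 39, 39
The 2 values of 94 occupy positions 1–2 → average rank (1+2)/2 = 1.5.
The 3 values of 39 occupy positions 3–5 → average rank 4.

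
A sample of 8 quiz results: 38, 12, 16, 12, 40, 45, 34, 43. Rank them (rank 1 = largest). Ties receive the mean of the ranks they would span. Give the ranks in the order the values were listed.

4, 7.5, 6, 7.5, 3, 1, 5, 2

Sorted (descending): 45, 43, 40, 38, 34, 16, 12, 12
The 2 values of 12 occupy positions 7–8 → average rank (7+8)/2 = 7.5.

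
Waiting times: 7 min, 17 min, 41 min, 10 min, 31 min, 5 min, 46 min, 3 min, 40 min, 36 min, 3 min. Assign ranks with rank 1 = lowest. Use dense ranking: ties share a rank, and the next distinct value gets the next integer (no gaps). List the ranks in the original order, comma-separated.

Sorted (ascending): 3, 3, 5, 7, 10, 17, 31, 36, 40, 41, 46
The 2 values of 3 share dense rank 1.
Remaining distinct values take the next consecutive integers.

3, 5, 9, 4, 6, 2, 10, 1, 8, 7, 1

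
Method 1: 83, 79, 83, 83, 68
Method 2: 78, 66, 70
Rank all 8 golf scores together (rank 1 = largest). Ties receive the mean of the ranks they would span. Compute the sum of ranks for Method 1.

Sorted (descending): 83, 83, 83, 79, 78, 70, 68, 66
The 3 values of 83 occupy positions 1–3 → average rank 2.
Method 1 values → pooled ranks: 83→2, 79→4, 83→2, 83→2, 68→7
Rank sum = 2 + 4 + 2 + 2 + 7 = 17

17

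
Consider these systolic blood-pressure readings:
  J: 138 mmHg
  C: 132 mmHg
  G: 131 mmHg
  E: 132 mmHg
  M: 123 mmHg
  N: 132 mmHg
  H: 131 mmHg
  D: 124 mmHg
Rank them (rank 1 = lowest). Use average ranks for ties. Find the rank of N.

6

Sorted (ascending): 123, 124, 131, 131, 132, 132, 132, 138
The 2 values of 131 occupy positions 3–4 → average rank (3+4)/2 = 3.5.
The 3 values of 132 occupy positions 5–7 → average rank 6.
N has value 132 mmHg → rank 6.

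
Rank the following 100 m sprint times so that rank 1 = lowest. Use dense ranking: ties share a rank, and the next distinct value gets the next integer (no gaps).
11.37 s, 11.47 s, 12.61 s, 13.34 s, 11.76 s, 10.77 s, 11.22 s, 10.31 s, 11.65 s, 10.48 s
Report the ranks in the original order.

5, 6, 9, 10, 8, 3, 4, 1, 7, 2

Sorted (ascending): 10.31, 10.48, 10.77, 11.22, 11.37, 11.47, 11.65, 11.76, 12.61, 13.34
No ties — each value takes its position as its rank.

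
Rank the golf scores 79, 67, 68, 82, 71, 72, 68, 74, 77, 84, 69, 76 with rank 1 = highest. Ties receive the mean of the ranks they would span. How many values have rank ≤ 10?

Sorted (descending): 84, 82, 79, 77, 76, 74, 72, 71, 69, 68, 68, 67
The 2 values of 68 occupy positions 10–11 → average rank (10+11)/2 = 10.5.
Ranks ≤ 10: {1, 2, 3, 4, 5, 6, 7, 8, 9} → 9 values.

9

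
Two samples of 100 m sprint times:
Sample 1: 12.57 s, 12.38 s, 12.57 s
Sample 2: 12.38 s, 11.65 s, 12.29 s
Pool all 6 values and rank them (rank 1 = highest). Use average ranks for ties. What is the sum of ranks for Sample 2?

Sorted (descending): 12.57, 12.57, 12.38, 12.38, 12.29, 11.65
The 2 values of 12.57 occupy positions 1–2 → average rank (1+2)/2 = 1.5.
The 2 values of 12.38 occupy positions 3–4 → average rank (3+4)/2 = 3.5.
Sample 2 values → pooled ranks: 12.38→3.5, 11.65→6, 12.29→5
Rank sum = 3.5 + 6 + 5 = 14.5

14.5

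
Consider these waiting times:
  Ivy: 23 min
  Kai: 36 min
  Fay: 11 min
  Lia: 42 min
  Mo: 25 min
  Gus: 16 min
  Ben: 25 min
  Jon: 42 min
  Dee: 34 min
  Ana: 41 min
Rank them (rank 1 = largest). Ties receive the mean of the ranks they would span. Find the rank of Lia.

Sorted (descending): 42, 42, 41, 36, 34, 25, 25, 23, 16, 11
The 2 values of 42 occupy positions 1–2 → average rank (1+2)/2 = 1.5.
The 2 values of 25 occupy positions 6–7 → average rank (6+7)/2 = 6.5.
Lia has value 42 min → rank 1.5.

1.5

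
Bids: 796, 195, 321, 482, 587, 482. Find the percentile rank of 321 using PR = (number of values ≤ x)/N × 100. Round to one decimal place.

N = 6.
Strictly below 321: 1. Equal to 321: 1.
PR = 2/6 × 100 = 33.3

33.3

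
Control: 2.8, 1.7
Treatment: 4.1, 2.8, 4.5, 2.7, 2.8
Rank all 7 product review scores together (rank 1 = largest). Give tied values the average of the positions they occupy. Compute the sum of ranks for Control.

Sorted (descending): 4.5, 4.1, 2.8, 2.8, 2.8, 2.7, 1.7
The 3 values of 2.8 occupy positions 3–5 → average rank 4.
Control values → pooled ranks: 2.8→4, 1.7→7
Rank sum = 4 + 7 = 11

11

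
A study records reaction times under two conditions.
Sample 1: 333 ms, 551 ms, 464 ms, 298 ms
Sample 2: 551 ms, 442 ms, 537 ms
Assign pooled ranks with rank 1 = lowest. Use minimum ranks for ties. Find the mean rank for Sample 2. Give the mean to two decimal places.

Sorted (ascending): 298, 333, 442, 464, 537, 551, 551
The 2 values of 551 occupy positions 6–7 → each gets rank 6.
Sample 2 values → pooled ranks: 551→6, 442→3, 537→5
Mean rank = (6 + 3 + 5) / 3 = 4.67

4.67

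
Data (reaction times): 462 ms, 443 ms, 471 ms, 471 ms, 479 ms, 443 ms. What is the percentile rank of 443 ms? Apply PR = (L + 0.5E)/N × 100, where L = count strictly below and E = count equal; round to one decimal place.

16.7

N = 6.
Strictly below 443: 0. Equal to 443: 2.
PR = (0 + 0.5·2)/6 × 100 = 16.7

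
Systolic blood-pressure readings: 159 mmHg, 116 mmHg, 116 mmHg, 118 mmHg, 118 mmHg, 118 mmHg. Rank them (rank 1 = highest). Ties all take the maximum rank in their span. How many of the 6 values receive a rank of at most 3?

1

Sorted (descending): 159, 118, 118, 118, 116, 116
The 3 values of 118 occupy positions 2–4 → each gets rank 4.
The 2 values of 116 occupy positions 5–6 → each gets rank 6.
Ranks ≤ 3: {1} → 1 value.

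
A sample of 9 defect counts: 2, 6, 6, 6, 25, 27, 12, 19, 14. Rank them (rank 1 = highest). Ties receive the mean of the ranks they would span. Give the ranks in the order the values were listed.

9, 7, 7, 7, 2, 1, 5, 3, 4

Sorted (descending): 27, 25, 19, 14, 12, 6, 6, 6, 2
The 3 values of 6 occupy positions 6–8 → average rank 7.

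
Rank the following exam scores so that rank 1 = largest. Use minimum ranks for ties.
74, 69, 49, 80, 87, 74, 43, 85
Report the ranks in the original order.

Sorted (descending): 87, 85, 80, 74, 74, 69, 49, 43
The 2 values of 74 occupy positions 4–5 → each gets rank 4.

4, 6, 7, 3, 1, 4, 8, 2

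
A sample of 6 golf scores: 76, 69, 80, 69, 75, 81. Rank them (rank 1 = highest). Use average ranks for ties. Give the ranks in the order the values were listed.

Sorted (descending): 81, 80, 76, 75, 69, 69
The 2 values of 69 occupy positions 5–6 → average rank (5+6)/2 = 5.5.

3, 5.5, 2, 5.5, 4, 1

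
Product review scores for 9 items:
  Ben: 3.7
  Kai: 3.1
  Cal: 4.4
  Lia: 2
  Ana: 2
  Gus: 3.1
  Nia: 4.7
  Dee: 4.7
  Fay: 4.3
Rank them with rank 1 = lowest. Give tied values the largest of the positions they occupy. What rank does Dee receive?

9

Sorted (ascending): 2, 2, 3.1, 3.1, 3.7, 4.3, 4.4, 4.7, 4.7
The 2 values of 2 occupy positions 1–2 → each gets rank 2.
The 2 values of 3.1 occupy positions 3–4 → each gets rank 4.
The 2 values of 4.7 occupy positions 8–9 → each gets rank 9.
Dee has value 4.7 → rank 9.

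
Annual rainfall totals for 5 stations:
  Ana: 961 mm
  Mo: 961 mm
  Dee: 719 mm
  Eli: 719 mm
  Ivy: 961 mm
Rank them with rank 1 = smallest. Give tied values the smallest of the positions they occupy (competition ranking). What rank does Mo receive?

Sorted (ascending): 719, 719, 961, 961, 961
The 2 values of 719 occupy positions 1–2 → each gets rank 1.
The 3 values of 961 occupy positions 3–5 → each gets rank 3.
Mo has value 961 mm → rank 3.

3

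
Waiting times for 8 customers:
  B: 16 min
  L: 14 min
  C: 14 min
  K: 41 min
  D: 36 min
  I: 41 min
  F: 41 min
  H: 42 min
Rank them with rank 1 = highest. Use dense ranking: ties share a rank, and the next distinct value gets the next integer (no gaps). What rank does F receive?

2

Sorted (descending): 42, 41, 41, 41, 36, 16, 14, 14
The 3 values of 41 share dense rank 2.
The 2 values of 14 share dense rank 5.
Remaining distinct values take the next consecutive integers.
F has value 41 min → rank 2.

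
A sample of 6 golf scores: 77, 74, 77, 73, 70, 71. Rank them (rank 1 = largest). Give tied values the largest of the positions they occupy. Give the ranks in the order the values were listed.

Sorted (descending): 77, 77, 74, 73, 71, 70
The 2 values of 77 occupy positions 1–2 → each gets rank 2.

2, 3, 2, 4, 6, 5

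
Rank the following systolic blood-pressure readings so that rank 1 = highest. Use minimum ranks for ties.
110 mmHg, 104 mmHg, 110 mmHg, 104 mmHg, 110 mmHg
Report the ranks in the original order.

1, 4, 1, 4, 1

Sorted (descending): 110, 110, 110, 104, 104
The 3 values of 110 occupy positions 1–3 → each gets rank 1.
The 2 values of 104 occupy positions 4–5 → each gets rank 4.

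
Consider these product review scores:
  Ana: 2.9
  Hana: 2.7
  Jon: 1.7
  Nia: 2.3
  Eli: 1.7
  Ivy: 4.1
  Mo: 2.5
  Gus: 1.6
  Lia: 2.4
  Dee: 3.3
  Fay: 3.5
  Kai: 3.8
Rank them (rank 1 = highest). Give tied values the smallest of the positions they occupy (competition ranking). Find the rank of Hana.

Sorted (descending): 4.1, 3.8, 3.5, 3.3, 2.9, 2.7, 2.5, 2.4, 2.3, 1.7, 1.7, 1.6
The 2 values of 1.7 occupy positions 10–11 → each gets rank 10.
Hana has value 2.7 → rank 6.

6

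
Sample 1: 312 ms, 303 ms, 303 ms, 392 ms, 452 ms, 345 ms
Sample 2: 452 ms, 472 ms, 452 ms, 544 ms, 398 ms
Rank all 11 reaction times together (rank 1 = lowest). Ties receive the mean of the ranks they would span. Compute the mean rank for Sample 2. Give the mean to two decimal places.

8.60

Sorted (ascending): 303, 303, 312, 345, 392, 398, 452, 452, 452, 472, 544
The 2 values of 303 occupy positions 1–2 → average rank (1+2)/2 = 1.5.
The 3 values of 452 occupy positions 7–9 → average rank 8.
Sample 2 values → pooled ranks: 452→8, 472→10, 452→8, 544→11, 398→6
Mean rank = (8 + 10 + 8 + 11 + 6) / 5 = 8.60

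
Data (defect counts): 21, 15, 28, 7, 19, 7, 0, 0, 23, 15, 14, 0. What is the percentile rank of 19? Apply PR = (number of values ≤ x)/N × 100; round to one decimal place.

N = 12.
Strictly below 19: 8. Equal to 19: 1.
PR = 9/12 × 100 = 75.0

75.0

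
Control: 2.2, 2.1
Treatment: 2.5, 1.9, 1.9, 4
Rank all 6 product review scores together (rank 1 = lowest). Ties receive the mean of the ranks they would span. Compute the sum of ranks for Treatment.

Sorted (ascending): 1.9, 1.9, 2.1, 2.2, 2.5, 4
The 2 values of 1.9 occupy positions 1–2 → average rank (1+2)/2 = 1.5.
Treatment values → pooled ranks: 2.5→5, 1.9→1.5, 1.9→1.5, 4→6
Rank sum = 5 + 1.5 + 1.5 + 6 = 14

14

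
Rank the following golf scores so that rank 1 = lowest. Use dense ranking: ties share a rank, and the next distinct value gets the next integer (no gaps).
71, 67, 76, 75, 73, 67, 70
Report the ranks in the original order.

Sorted (ascending): 67, 67, 70, 71, 73, 75, 76
The 2 values of 67 share dense rank 1.
Remaining distinct values take the next consecutive integers.

3, 1, 6, 5, 4, 1, 2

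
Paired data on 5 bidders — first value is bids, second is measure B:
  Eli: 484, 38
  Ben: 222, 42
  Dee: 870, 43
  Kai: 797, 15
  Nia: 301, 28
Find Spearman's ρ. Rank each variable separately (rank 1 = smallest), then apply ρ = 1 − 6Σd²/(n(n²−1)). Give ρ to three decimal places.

0.100

Ranks of variable 1: 3, 1, 5, 4, 2
Ranks of variable 2: 3, 4, 5, 1, 2
d = r₁ − r₂: 0, -3, 0, 3, 0
d²: 0, 9, 0, 9, 0; Σd² = 18
ρ = 1 − 6·18/(5·24) = 1 − 108/120 = 0.100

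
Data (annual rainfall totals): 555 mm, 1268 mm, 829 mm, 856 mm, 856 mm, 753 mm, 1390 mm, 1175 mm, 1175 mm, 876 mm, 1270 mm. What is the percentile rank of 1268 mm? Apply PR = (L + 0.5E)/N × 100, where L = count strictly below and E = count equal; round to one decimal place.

N = 11.
Strictly below 1268: 8. Equal to 1268: 1.
PR = (8 + 0.5·1)/11 × 100 = 77.3

77.3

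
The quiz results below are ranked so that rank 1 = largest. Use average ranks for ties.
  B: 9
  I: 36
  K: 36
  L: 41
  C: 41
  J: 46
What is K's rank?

Sorted (descending): 46, 41, 41, 36, 36, 9
The 2 values of 41 occupy positions 2–3 → average rank (2+3)/2 = 2.5.
The 2 values of 36 occupy positions 4–5 → average rank (4+5)/2 = 4.5.
K has value 36 → rank 4.5.

4.5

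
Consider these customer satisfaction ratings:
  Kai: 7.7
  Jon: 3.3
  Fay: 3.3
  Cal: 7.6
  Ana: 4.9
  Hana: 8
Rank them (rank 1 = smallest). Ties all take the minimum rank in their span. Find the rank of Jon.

1

Sorted (ascending): 3.3, 3.3, 4.9, 7.6, 7.7, 8
The 2 values of 3.3 occupy positions 1–2 → each gets rank 1.
Jon has value 3.3 → rank 1.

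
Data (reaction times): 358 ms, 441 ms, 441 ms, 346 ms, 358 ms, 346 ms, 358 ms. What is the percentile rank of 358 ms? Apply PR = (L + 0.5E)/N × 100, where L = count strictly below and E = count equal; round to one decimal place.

N = 7.
Strictly below 358: 2. Equal to 358: 3.
PR = (2 + 0.5·3)/7 × 100 = 50.0

50.0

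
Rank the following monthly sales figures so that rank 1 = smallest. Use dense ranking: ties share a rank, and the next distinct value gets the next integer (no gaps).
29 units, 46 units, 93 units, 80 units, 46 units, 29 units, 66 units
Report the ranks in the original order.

Sorted (ascending): 29, 29, 46, 46, 66, 80, 93
The 2 values of 29 share dense rank 1.
The 2 values of 46 share dense rank 2.
Remaining distinct values take the next consecutive integers.

1, 2, 5, 4, 2, 1, 3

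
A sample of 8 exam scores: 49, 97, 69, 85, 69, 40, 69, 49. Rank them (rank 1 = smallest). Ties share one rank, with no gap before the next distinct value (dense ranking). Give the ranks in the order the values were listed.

Sorted (ascending): 40, 49, 49, 69, 69, 69, 85, 97
The 2 values of 49 share dense rank 2.
The 3 values of 69 share dense rank 3.
Remaining distinct values take the next consecutive integers.

2, 5, 3, 4, 3, 1, 3, 2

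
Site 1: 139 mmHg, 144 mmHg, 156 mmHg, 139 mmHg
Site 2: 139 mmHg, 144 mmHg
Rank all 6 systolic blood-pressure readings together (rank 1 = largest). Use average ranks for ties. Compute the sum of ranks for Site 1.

Sorted (descending): 156, 144, 144, 139, 139, 139
The 2 values of 144 occupy positions 2–3 → average rank (2+3)/2 = 2.5.
The 3 values of 139 occupy positions 4–6 → average rank 5.
Site 1 values → pooled ranks: 139→5, 144→2.5, 156→1, 139→5
Rank sum = 5 + 2.5 + 1 + 5 = 13.5

13.5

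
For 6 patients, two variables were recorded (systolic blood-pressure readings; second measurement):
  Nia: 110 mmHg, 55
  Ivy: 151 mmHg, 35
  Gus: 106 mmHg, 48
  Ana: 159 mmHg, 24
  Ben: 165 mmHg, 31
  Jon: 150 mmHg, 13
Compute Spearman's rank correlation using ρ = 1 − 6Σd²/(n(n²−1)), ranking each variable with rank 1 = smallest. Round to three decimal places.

Ranks of variable 1: 2, 4, 1, 5, 6, 3
Ranks of variable 2: 6, 4, 5, 2, 3, 1
d = r₁ − r₂: -4, 0, -4, 3, 3, 2
d²: 16, 0, 16, 9, 9, 4; Σd² = 54
ρ = 1 − 6·54/(6·35) = 1 − 324/210 = -0.543

-0.543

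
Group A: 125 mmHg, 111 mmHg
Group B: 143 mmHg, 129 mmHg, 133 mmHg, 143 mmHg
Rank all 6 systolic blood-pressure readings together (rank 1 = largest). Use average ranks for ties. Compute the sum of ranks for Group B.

10

Sorted (descending): 143, 143, 133, 129, 125, 111
The 2 values of 143 occupy positions 1–2 → average rank (1+2)/2 = 1.5.
Group B values → pooled ranks: 143→1.5, 129→4, 133→3, 143→1.5
Rank sum = 1.5 + 4 + 3 + 1.5 = 10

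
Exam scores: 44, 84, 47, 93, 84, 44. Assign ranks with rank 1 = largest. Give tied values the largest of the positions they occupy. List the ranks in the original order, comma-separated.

Sorted (descending): 93, 84, 84, 47, 44, 44
The 2 values of 84 occupy positions 2–3 → each gets rank 3.
The 2 values of 44 occupy positions 5–6 → each gets rank 6.

6, 3, 4, 1, 3, 6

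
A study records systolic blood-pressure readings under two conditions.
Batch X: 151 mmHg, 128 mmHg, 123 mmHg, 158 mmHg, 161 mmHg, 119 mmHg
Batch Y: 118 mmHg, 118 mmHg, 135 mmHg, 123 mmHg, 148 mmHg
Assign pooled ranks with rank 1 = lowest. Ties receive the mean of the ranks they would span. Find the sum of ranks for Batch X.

Sorted (ascending): 118, 118, 119, 123, 123, 128, 135, 148, 151, 158, 161
The 2 values of 118 occupy positions 1–2 → average rank (1+2)/2 = 1.5.
The 2 values of 123 occupy positions 4–5 → average rank (4+5)/2 = 4.5.
Batch X values → pooled ranks: 151→9, 128→6, 123→4.5, 158→10, 161→11, 119→3
Rank sum = 9 + 6 + 4.5 + 10 + 11 + 3 = 43.5

43.5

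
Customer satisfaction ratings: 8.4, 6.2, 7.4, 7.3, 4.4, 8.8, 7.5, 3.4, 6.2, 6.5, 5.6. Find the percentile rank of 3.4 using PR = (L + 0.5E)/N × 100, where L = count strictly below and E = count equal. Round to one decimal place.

N = 11.
Strictly below 3.4: 0. Equal to 3.4: 1.
PR = (0 + 0.5·1)/11 × 100 = 4.5

4.5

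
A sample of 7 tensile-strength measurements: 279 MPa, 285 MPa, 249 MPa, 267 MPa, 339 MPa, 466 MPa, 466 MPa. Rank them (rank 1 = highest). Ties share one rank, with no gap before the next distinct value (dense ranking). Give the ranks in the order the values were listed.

Sorted (descending): 466, 466, 339, 285, 279, 267, 249
The 2 values of 466 share dense rank 1.
Remaining distinct values take the next consecutive integers.

4, 3, 6, 5, 2, 1, 1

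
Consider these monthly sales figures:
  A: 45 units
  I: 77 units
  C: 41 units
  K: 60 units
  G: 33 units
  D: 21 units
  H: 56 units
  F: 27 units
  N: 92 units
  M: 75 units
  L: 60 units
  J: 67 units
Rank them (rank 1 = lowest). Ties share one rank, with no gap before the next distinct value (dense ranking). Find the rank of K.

Sorted (ascending): 21, 27, 33, 41, 45, 56, 60, 60, 67, 75, 77, 92
The 2 values of 60 share dense rank 7.
Remaining distinct values take the next consecutive integers.
K has value 60 units → rank 7.

7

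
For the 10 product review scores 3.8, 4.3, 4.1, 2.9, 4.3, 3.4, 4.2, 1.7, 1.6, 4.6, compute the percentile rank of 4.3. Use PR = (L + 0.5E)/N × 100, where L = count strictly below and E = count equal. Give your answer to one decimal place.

N = 10.
Strictly below 4.3: 7. Equal to 4.3: 2.
PR = (7 + 0.5·2)/10 × 100 = 80.0

80.0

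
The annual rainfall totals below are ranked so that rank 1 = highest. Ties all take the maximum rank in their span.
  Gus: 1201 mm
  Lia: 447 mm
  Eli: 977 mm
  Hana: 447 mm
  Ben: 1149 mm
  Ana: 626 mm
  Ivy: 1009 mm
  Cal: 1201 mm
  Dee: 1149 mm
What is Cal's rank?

Sorted (descending): 1201, 1201, 1149, 1149, 1009, 977, 626, 447, 447
The 2 values of 1201 occupy positions 1–2 → each gets rank 2.
The 2 values of 1149 occupy positions 3–4 → each gets rank 4.
The 2 values of 447 occupy positions 8–9 → each gets rank 9.
Cal has value 1201 mm → rank 2.

2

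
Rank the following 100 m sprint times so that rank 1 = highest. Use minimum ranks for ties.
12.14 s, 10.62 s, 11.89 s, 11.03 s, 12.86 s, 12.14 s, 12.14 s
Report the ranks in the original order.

2, 7, 5, 6, 1, 2, 2

Sorted (descending): 12.86, 12.14, 12.14, 12.14, 11.89, 11.03, 10.62
The 3 values of 12.14 occupy positions 2–4 → each gets rank 2.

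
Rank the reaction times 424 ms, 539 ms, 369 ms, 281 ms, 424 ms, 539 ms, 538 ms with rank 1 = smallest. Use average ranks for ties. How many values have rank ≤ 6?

5

Sorted (ascending): 281, 369, 424, 424, 538, 539, 539
The 2 values of 424 occupy positions 3–4 → average rank (3+4)/2 = 3.5.
The 2 values of 539 occupy positions 6–7 → average rank (6+7)/2 = 6.5.
Ranks ≤ 6: {1, 2, 3.5, 3.5, 5} → 5 values.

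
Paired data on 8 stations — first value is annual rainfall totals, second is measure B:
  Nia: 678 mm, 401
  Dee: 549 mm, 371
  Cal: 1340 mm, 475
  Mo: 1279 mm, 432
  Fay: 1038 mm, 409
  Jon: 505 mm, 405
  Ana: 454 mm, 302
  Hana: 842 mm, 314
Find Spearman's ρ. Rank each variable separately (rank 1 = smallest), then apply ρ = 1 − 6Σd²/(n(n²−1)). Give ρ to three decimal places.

Ranks of variable 1: 4, 3, 8, 7, 6, 2, 1, 5
Ranks of variable 2: 4, 3, 8, 7, 6, 5, 1, 2
d = r₁ − r₂: 0, 0, 0, 0, 0, -3, 0, 3
d²: 0, 0, 0, 0, 0, 9, 0, 9; Σd² = 18
ρ = 1 − 6·18/(8·63) = 1 − 108/504 = 0.786

0.786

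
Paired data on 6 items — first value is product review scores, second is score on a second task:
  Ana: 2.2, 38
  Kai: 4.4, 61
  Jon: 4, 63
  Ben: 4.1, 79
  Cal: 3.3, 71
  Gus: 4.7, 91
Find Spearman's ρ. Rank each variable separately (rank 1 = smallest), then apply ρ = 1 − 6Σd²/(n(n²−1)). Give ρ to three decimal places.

0.600

Ranks of variable 1: 1, 5, 3, 4, 2, 6
Ranks of variable 2: 1, 2, 3, 5, 4, 6
d = r₁ − r₂: 0, 3, 0, -1, -2, 0
d²: 0, 9, 0, 1, 4, 0; Σd² = 14
ρ = 1 − 6·14/(6·35) = 1 − 84/210 = 0.600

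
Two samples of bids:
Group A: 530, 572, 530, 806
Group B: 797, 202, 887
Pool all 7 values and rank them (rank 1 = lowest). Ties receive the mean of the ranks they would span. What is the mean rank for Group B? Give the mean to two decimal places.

Sorted (ascending): 202, 530, 530, 572, 797, 806, 887
The 2 values of 530 occupy positions 2–3 → average rank (2+3)/2 = 2.5.
Group B values → pooled ranks: 797→5, 202→1, 887→7
Mean rank = (5 + 1 + 7) / 3 = 4.33

4.33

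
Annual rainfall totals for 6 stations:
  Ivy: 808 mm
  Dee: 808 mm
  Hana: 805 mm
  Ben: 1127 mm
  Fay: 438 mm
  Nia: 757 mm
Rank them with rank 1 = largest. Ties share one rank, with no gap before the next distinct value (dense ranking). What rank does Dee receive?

2

Sorted (descending): 1127, 808, 808, 805, 757, 438
The 2 values of 808 share dense rank 2.
Remaining distinct values take the next consecutive integers.
Dee has value 808 mm → rank 2.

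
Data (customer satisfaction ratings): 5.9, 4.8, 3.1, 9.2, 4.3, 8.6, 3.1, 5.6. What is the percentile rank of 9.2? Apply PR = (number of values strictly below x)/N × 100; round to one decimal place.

N = 8.
Strictly below 9.2: 7. Equal to 9.2: 1.
PR = 7/8 × 100 = 87.5

87.5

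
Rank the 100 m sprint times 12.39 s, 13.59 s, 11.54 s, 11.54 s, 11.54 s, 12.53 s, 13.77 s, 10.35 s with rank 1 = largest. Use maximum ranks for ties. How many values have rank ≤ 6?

4

Sorted (descending): 13.77, 13.59, 12.53, 12.39, 11.54, 11.54, 11.54, 10.35
The 3 values of 11.54 occupy positions 5–7 → each gets rank 7.
Ranks ≤ 6: {1, 2, 3, 4} → 4 values.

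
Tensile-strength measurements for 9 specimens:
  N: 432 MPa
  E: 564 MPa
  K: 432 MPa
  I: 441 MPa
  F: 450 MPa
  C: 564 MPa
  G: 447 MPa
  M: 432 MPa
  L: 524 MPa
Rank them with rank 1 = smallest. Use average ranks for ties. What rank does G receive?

Sorted (ascending): 432, 432, 432, 441, 447, 450, 524, 564, 564
The 3 values of 432 occupy positions 1–3 → average rank 2.
The 2 values of 564 occupy positions 8–9 → average rank (8+9)/2 = 8.5.
G has value 447 MPa → rank 5.

5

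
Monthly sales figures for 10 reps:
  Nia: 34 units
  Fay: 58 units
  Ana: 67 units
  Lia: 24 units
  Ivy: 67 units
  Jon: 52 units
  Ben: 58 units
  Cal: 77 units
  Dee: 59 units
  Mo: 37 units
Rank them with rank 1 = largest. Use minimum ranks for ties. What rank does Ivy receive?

Sorted (descending): 77, 67, 67, 59, 58, 58, 52, 37, 34, 24
The 2 values of 67 occupy positions 2–3 → each gets rank 2.
The 2 values of 58 occupy positions 5–6 → each gets rank 5.
Ivy has value 67 units → rank 2.

2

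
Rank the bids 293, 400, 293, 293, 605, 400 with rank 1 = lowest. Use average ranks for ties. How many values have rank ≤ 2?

Sorted (ascending): 293, 293, 293, 400, 400, 605
The 3 values of 293 occupy positions 1–3 → average rank 2.
The 2 values of 400 occupy positions 4–5 → average rank (4+5)/2 = 4.5.
Ranks ≤ 2: {2, 2, 2} → 3 values.

3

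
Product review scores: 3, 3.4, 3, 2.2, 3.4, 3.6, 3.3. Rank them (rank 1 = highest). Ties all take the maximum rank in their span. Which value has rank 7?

2.2

Sorted (descending): 3.6, 3.4, 3.4, 3.3, 3, 3, 2.2
The 2 values of 3.4 occupy positions 2–3 → each gets rank 3.
The 2 values of 3 occupy positions 5–6 → each gets rank 6.
Rank 7 → value 2.2.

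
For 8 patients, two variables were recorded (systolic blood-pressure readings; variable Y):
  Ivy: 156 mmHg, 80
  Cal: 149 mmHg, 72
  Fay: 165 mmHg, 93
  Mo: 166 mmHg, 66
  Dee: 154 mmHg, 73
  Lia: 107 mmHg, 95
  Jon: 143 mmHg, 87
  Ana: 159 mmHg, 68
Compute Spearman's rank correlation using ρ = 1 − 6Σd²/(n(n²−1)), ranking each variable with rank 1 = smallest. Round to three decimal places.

Ranks of variable 1: 5, 3, 7, 8, 4, 1, 2, 6
Ranks of variable 2: 5, 3, 7, 1, 4, 8, 6, 2
d = r₁ − r₂: 0, 0, 0, 7, 0, -7, -4, 4
d²: 0, 0, 0, 49, 0, 49, 16, 16; Σd² = 130
ρ = 1 − 6·130/(8·63) = 1 − 780/504 = -0.548

-0.548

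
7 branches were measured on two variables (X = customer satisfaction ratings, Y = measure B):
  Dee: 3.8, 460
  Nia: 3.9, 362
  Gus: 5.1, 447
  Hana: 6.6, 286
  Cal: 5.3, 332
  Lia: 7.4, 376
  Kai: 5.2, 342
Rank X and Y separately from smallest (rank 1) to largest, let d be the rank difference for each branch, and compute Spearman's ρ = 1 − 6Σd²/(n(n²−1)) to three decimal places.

Ranks of variable 1: 1, 2, 3, 6, 5, 7, 4
Ranks of variable 2: 7, 4, 6, 1, 2, 5, 3
d = r₁ − r₂: -6, -2, -3, 5, 3, 2, 1
d²: 36, 4, 9, 25, 9, 4, 1; Σd² = 88
ρ = 1 − 6·88/(7·48) = 1 − 528/336 = -0.571

-0.571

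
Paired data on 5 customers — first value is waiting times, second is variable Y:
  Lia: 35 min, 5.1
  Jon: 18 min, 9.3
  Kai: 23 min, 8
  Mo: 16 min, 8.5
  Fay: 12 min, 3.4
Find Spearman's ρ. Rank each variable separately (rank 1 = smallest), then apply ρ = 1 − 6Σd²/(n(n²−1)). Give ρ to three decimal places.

0.100

Ranks of variable 1: 5, 3, 4, 2, 1
Ranks of variable 2: 2, 5, 3, 4, 1
d = r₁ − r₂: 3, -2, 1, -2, 0
d²: 9, 4, 1, 4, 0; Σd² = 18
ρ = 1 − 6·18/(5·24) = 1 − 108/120 = 0.100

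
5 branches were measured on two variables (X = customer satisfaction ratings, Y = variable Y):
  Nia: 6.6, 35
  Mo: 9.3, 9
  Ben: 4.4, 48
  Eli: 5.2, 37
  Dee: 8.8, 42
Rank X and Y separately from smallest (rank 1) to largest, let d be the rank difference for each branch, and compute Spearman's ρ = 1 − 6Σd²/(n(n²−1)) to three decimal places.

Ranks of variable 1: 3, 5, 1, 2, 4
Ranks of variable 2: 2, 1, 5, 3, 4
d = r₁ − r₂: 1, 4, -4, -1, 0
d²: 1, 16, 16, 1, 0; Σd² = 34
ρ = 1 − 6·34/(5·24) = 1 − 204/120 = -0.700

-0.700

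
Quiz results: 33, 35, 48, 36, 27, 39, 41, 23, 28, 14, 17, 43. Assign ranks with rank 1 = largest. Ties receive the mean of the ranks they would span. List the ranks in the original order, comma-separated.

Sorted (descending): 48, 43, 41, 39, 36, 35, 33, 28, 27, 23, 17, 14
No ties — each value takes its position as its rank.

7, 6, 1, 5, 9, 4, 3, 10, 8, 12, 11, 2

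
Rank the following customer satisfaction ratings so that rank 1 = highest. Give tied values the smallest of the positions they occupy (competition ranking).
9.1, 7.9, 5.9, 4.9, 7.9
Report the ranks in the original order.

1, 2, 4, 5, 2

Sorted (descending): 9.1, 7.9, 7.9, 5.9, 4.9
The 2 values of 7.9 occupy positions 2–3 → each gets rank 2.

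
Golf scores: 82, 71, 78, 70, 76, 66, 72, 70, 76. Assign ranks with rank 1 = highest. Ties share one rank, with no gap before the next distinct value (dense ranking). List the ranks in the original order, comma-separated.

1, 5, 2, 6, 3, 7, 4, 6, 3

Sorted (descending): 82, 78, 76, 76, 72, 71, 70, 70, 66
The 2 values of 76 share dense rank 3.
The 2 values of 70 share dense rank 6.
Remaining distinct values take the next consecutive integers.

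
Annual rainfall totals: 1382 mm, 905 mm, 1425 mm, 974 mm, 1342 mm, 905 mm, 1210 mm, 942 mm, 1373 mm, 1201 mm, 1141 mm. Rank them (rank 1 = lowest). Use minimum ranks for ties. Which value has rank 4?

Sorted (ascending): 905, 905, 942, 974, 1141, 1201, 1210, 1342, 1373, 1382, 1425
The 2 values of 905 occupy positions 1–2 → each gets rank 1.
Rank 4 → value 974.

974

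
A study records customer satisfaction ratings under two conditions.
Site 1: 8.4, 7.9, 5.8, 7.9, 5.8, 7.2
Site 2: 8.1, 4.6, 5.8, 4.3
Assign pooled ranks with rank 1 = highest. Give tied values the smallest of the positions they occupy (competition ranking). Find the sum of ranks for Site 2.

27

Sorted (descending): 8.4, 8.1, 7.9, 7.9, 7.2, 5.8, 5.8, 5.8, 4.6, 4.3
The 2 values of 7.9 occupy positions 3–4 → each gets rank 3.
The 3 values of 5.8 occupy positions 6–8 → each gets rank 6.
Site 2 values → pooled ranks: 8.1→2, 4.6→9, 5.8→6, 4.3→10
Rank sum = 2 + 9 + 6 + 10 = 27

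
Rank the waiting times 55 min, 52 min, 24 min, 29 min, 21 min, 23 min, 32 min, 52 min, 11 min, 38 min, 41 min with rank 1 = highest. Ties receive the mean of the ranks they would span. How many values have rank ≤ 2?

Sorted (descending): 55, 52, 52, 41, 38, 32, 29, 24, 23, 21, 11
The 2 values of 52 occupy positions 2–3 → average rank (2+3)/2 = 2.5.
Ranks ≤ 2: {1} → 1 value.

1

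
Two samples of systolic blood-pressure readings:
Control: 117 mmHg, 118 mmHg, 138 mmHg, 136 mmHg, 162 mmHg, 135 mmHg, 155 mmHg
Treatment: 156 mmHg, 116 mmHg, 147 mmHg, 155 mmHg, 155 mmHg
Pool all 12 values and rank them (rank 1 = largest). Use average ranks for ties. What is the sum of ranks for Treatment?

Sorted (descending): 162, 156, 155, 155, 155, 147, 138, 136, 135, 118, 117, 116
The 3 values of 155 occupy positions 3–5 → average rank 4.
Treatment values → pooled ranks: 156→2, 116→12, 147→6, 155→4, 155→4
Rank sum = 2 + 12 + 6 + 4 + 4 = 28

28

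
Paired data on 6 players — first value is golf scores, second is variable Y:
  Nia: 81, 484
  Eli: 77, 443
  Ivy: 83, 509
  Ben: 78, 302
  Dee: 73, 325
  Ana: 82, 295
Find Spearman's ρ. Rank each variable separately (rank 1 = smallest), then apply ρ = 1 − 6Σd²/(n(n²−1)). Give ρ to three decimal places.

0.257

Ranks of variable 1: 4, 2, 6, 3, 1, 5
Ranks of variable 2: 5, 4, 6, 2, 3, 1
d = r₁ − r₂: -1, -2, 0, 1, -2, 4
d²: 1, 4, 0, 1, 4, 16; Σd² = 26
ρ = 1 − 6·26/(6·35) = 1 − 156/210 = 0.257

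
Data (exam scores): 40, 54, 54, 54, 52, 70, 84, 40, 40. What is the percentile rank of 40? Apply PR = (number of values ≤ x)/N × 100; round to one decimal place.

33.3

N = 9.
Strictly below 40: 0. Equal to 40: 3.
PR = 3/9 × 100 = 33.3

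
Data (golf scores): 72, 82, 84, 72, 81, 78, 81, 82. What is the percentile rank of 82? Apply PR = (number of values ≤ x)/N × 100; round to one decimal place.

87.5

N = 8.
Strictly below 82: 5. Equal to 82: 2.
PR = 7/8 × 100 = 87.5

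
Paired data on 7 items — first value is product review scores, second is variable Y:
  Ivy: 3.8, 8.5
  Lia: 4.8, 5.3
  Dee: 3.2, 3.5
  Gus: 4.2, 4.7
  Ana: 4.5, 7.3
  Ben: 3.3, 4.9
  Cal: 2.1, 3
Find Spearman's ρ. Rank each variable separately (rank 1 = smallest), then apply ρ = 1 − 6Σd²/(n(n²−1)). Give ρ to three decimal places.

0.679

Ranks of variable 1: 4, 7, 2, 5, 6, 3, 1
Ranks of variable 2: 7, 5, 2, 3, 6, 4, 1
d = r₁ − r₂: -3, 2, 0, 2, 0, -1, 0
d²: 9, 4, 0, 4, 0, 1, 0; Σd² = 18
ρ = 1 − 6·18/(7·48) = 1 − 108/336 = 0.679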